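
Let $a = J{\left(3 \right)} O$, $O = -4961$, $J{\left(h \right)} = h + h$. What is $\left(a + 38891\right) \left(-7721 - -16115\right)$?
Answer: $76595250$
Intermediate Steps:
$J{\left(h \right)} = 2 h$
$a = -29766$ ($a = 2 \cdot 3 \left(-4961\right) = 6 \left(-4961\right) = -29766$)
$\left(a + 38891\right) \left(-7721 - -16115\right) = \left(-29766 + 38891\right) \left(-7721 - -16115\right) = 9125 \left(-7721 + 16115\right) = 9125 \cdot 8394 = 76595250$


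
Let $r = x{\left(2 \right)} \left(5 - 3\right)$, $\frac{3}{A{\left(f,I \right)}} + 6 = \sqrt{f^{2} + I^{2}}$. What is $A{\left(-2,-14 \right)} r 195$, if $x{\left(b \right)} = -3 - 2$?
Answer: $- \frac{8775}{41} - \frac{14625 \sqrt{2}}{41} \approx -718.48$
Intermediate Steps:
$x{\left(b \right)} = -5$
$A{\left(f,I \right)} = \frac{3}{-6 + \sqrt{I^{2} + f^{2}}}$ ($A{\left(f,I \right)} = \frac{3}{-6 + \sqrt{f^{2} + I^{2}}} = \frac{3}{-6 + \sqrt{I^{2} + f^{2}}}$)
$r = -10$ ($r = - 5 \left(5 - 3\right) = \left(-5\right) 2 = -10$)
$A{\left(-2,-14 \right)} r 195 = \frac{3}{-6 + \sqrt{\left(-14\right)^{2} + \left(-2\right)^{2}}} \left(-10\right) 195 = \frac{3}{-6 + \sqrt{196 + 4}} \left(-10\right) 195 = \frac{3}{-6 + \sqrt{200}} \left(-10\right) 195 = \frac{3}{-6 + 10 \sqrt{2}} \left(-10\right) 195 = - \frac{30}{-6 + 10 \sqrt{2}} \cdot 195 = - \frac{5850}{-6 + 10 \sqrt{2}}$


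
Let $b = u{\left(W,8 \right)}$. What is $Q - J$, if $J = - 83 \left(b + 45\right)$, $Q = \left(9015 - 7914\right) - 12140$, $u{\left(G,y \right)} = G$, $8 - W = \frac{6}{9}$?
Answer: $- \frac{20086}{3} \approx -6695.3$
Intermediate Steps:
$W = \frac{22}{3}$ ($W = 8 - \frac{6}{9} = 8 - 6 \cdot \frac{1}{9} = 8 - \frac{2}{3} = \frac{22}{3} \approx 7.3333$)
$b = \frac{22}{3} \approx 7.3333$
$Q = -11039$ ($Q = 1101 - 12140 = -11039$)
$J = - \frac{13031}{3}$ ($J = - 83 \left(\frac{22}{3} + 45\right) = \left(-83\right) \frac{157}{3} = - \frac{13031}{3} \approx -4343.7$)
$Q - J = -11039 - - \frac{13031}{3} = -11039 + \frac{13031}{3} = - \frac{20086}{3}$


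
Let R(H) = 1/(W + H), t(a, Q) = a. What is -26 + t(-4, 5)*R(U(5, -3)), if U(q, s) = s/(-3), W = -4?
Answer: -74/3 ≈ -24.667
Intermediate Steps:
U(q, s) = -s/3 (U(q, s) = s*(-⅓) = -s/3)
R(H) = 1/(-4 + H)
-26 + t(-4, 5)*R(U(5, -3)) = -26 - 4/(-4 - ⅓*(-3)) = -26 - 4/(-4 + 1) = -26 - 4/(-3) = -26 - 4*(-⅓) = -26 + 4/3 = -74/3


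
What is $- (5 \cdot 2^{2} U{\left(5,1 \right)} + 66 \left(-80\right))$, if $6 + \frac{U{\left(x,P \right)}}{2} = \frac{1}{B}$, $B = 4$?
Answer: $5510$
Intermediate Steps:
$U{\left(x,P \right)} = - \frac{23}{2}$ ($U{\left(x,P \right)} = -12 + \frac{2}{4} = -12 + 2 \cdot \frac{1}{4} = -12 + \frac{1}{2} = - \frac{23}{2}$)
$- (5 \cdot 2^{2} U{\left(5,1 \right)} + 66 \left(-80\right)) = - (5 \cdot 2^{2} \left(- \frac{23}{2}\right) + 66 \left(-80\right)) = - (5 \cdot 4 \left(- \frac{23}{2}\right) - 5280) = - (20 \left(- \frac{23}{2}\right) - 5280) = - (-230 - 5280) = \left(-1\right) \left(-5510\right) = 5510$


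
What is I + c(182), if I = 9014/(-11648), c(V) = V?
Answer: 1055461/5824 ≈ 181.23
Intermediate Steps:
I = -4507/5824 (I = 9014*(-1/11648) = -4507/5824 ≈ -0.77387)
I + c(182) = -4507/5824 + 182 = 1055461/5824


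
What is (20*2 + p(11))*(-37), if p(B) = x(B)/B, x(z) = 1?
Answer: -16317/11 ≈ -1483.4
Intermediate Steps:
p(B) = 1/B
(20*2 + p(11))*(-37) = (20*2 + 1/11)*(-37) = (40 + 1/11)*(-37) = (441/11)*(-37) = -16317/11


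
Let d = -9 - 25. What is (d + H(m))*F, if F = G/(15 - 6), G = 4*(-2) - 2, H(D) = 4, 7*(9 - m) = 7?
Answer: 100/3 ≈ 33.333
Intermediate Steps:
m = 8 (m = 9 - ⅐*7 = 9 - 1 = 8)
G = -10 (G = -8 - 2 = -10)
d = -34
F = -10/9 (F = -10/(15 - 6) = -10/9 ≈ -1.1111)
(d + H(m))*F = (-34 + 4)*(-10/9) = -30*(-10/9) = 100/3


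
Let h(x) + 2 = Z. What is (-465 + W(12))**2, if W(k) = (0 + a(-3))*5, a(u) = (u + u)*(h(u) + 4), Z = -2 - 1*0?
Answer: 216225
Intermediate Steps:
Z = -2 (Z = -2 + 0 = -2)
h(x) = -4 (h(x) = -2 - 2 = -4)
a(u) = 0 (a(u) = (u + u)*(-4 + 4) = (2*u)*0 = 0)
W(k) = 0 (W(k) = (0 + 0)*5 = 0*5 = 0)
(-465 + W(12))**2 = (-465 + 0)**2 = (-465)**2 = 216225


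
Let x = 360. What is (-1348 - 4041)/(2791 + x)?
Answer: -5389/3151 ≈ -1.7103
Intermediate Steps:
(-1348 - 4041)/(2791 + x) = (-1348 - 4041)/(2791 + 360) = -5389/3151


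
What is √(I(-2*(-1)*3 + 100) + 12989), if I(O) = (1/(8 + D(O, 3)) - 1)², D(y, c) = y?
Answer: √168817813/114 ≈ 113.97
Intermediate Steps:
I(O) = (-1 + 1/(8 + O))² (I(O) = (1/(8 + O) - 1)² = (-1 + 1/(8 + O))²)
√(I(-2*(-1)*3 + 100) + 12989) = √((7 + (-2*(-1)*3 + 100))²/(8 + (-2*(-1)*3 + 100))² + 12989) = √((7 + (2*3 + 100))²/(8 + (2*3 + 100))² + 12989) = √((7 + (6 + 100))²/(8 + (6 + 100))² + 12989) = √((7 + 106)²/(8 + 106)² + 12989) = √(113²/114² + 12989) = √(12769*(1/12996) + 12989) = √(12769/12996 + 12989) = √(168817813/12996) = √168817813/114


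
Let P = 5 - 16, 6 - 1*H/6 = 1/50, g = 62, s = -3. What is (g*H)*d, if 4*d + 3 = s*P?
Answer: 83421/5 ≈ 16684.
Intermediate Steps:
H = 897/25 (H = 36 - 6/50 = 36 - 6*1/50 = 36 - 3/25 = 897/25 ≈ 35.880)
P = -11
d = 15/2 (d = -¾ + (-3*(-11))/4 = -¾ + (¼)*33 = -¾ + 33/4 = 15/2 ≈ 7.5000)
(g*H)*d = (62*(897/25))*(15/2) = (55614/25)*(15/2) = 83421/5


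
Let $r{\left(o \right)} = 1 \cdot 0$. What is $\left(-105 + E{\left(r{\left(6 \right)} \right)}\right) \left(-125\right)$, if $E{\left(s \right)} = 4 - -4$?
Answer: $12125$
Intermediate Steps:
$r{\left(o \right)} = 0$
$E{\left(s \right)} = 8$ ($E{\left(s \right)} = 4 + 4 = 8$)
$\left(-105 + E{\left(r{\left(6 \right)} \right)}\right) \left(-125\right) = \left(-105 + 8\right) \left(-125\right) = \left(-97\right) \left(-125\right) = 12125$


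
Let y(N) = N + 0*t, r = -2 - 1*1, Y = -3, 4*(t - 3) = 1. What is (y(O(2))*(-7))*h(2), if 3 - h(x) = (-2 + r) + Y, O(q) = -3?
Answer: 231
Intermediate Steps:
t = 13/4 (t = 3 + (¼)*1 = 3 + ¼ = 13/4 ≈ 3.2500)
r = -3 (r = -2 - 1 = -3)
y(N) = N (y(N) = N + 0*(13/4) = N + 0 = N)
h(x) = 11 (h(x) = 3 - ((-2 - 3) - 3) = 3 - (-5 - 3) = 3 - 1*(-8) = 3 + 8 = 11)
(y(O(2))*(-7))*h(2) = -3*(-7)*11 = 21*11 = 231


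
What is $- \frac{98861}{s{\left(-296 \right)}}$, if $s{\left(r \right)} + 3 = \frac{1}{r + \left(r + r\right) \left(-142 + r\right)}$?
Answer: $\frac{25604999000}{776999} \approx 32954.0$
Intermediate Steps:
$s{\left(r \right)} = -3 + \frac{1}{r + 2 r \left(-142 + r\right)}$ ($s{\left(r \right)} = -3 + \frac{1}{r + \left(r + r\right) \left(-142 + r\right)} = -3 + \frac{1}{r + 2 r \left(-142 + r\right)}$)
$- \frac{98861}{s{\left(-296 \right)}} = - \frac{98861}{\frac{1}{-296} \frac{1}{-283 + 2 \left(-296\right)} \left(1 - 6 \left(-296\right)^{2} + 849 \left(-296\right)\right)} = - \frac{98861}{\left(- \frac{1}{296}\right) \frac{1}{-283 - 592} \left(1 - 525696 - 251304\right)} = - \frac{98861}{\left(- \frac{1}{296}\right) \frac{1}{-875} \left(1 - 525696 - 251304\right)} = - \frac{98861}{\left(- \frac{1}{296}\right) \left(- \frac{1}{875}\right) \left(-776999\right)} = - \frac{98861}{- \frac{776999}{259000}} = \left(-98861\right) \left(- \frac{259000}{776999}\right) = \frac{25604999000}{776999}$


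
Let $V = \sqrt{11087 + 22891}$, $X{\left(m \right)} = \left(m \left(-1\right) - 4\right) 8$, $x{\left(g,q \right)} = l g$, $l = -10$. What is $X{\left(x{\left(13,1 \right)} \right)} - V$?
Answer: $1008 - \sqrt{33978} \approx 823.67$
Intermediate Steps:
$x{\left(g,q \right)} = - 10 g$
$X{\left(m \right)} = -32 - 8 m$ ($X{\left(m \right)} = \left(- m - 4\right) 8 = \left(-4 - m\right) 8 = -32 - 8 m$)
$V = \sqrt{33978} \approx 184.33$
$X{\left(x{\left(13,1 \right)} \right)} - V = \left(-32 - 8 \left(\left(-10\right) 13\right)\right) - \sqrt{33978} = \left(-32 - -1040\right) - \sqrt{33978} = \left(-32 + 1040\right) - \sqrt{33978} = 1008 - \sqrt{33978}$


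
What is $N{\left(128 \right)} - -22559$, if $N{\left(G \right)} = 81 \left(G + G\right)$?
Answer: $43295$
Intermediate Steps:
$N{\left(G \right)} = 162 G$ ($N{\left(G \right)} = 81 \cdot 2 G = 162 G$)
$N{\left(128 \right)} - -22559 = 162 \cdot 128 - -22559 = 20736 + 22559 = 43295$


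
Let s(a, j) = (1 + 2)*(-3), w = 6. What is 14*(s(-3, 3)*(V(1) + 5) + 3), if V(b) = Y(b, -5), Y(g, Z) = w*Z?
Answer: 3192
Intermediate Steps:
Y(g, Z) = 6*Z
s(a, j) = -9 (s(a, j) = 3*(-3) = -9)
V(b) = -30 (V(b) = 6*(-5) = -30)
14*(s(-3, 3)*(V(1) + 5) + 3) = 14*(-9*(-30 + 5) + 3) = 14*(-9*(-25) + 3) = 14*(225 + 3) = 14*228 = 3192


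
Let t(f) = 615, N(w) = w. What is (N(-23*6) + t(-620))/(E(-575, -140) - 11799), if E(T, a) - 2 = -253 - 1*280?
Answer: -53/1370 ≈ -0.038686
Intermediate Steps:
E(T, a) = -531 (E(T, a) = 2 + (-253 - 1*280) = 2 + (-253 - 280) = 2 - 533 = -531)
(N(-23*6) + t(-620))/(E(-575, -140) - 11799) = (-23*6 + 615)/(-531 - 11799) = (-138 + 615)/(-12330) = 477*(-1/12330) = -53/1370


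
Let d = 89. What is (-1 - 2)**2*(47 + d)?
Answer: 1224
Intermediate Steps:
(-1 - 2)**2*(47 + d) = (-1 - 2)**2*(47 + 89) = (-3)**2*136 = 9*136 = 1224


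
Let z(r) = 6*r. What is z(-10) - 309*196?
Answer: -60624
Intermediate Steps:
z(-10) - 309*196 = 6*(-10) - 309*196 = -60 - 60564 = -60624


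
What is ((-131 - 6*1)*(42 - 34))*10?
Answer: -10960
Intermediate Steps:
((-131 - 6*1)*(42 - 34))*10 = ((-131 - 6)*8)*10 = -137*8*10 = -1096*10 = -10960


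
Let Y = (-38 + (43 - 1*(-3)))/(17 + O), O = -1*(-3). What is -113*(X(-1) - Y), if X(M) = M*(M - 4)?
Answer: -2599/5 ≈ -519.80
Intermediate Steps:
O = 3
X(M) = M*(-4 + M)
Y = 2/5 (Y = (-38 + (43 - 1*(-3)))/(17 + 3) = (-38 + (43 + 3))/20 = (-38 + 46)*(1/20) = 8*(1/20) = 2/5 ≈ 0.40000)
-113*(X(-1) - Y) = -113*(-(-4 - 1) - 1*2/5) = -113*(-1*(-5) - 2/5) = -113*(5 - 2/5) = -113*23/5 = -2599/5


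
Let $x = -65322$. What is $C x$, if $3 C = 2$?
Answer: $-43548$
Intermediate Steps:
$C = \frac{2}{3}$ ($C = \frac{1}{3} \cdot 2 = \frac{2}{3} \approx 0.66667$)
$C x = \frac{2}{3} \left(-65322\right) = -43548$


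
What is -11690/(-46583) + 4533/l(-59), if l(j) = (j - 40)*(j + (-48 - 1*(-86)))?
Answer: 78488083/32282019 ≈ 2.4313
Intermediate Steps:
l(j) = (-40 + j)*(38 + j) (l(j) = (-40 + j)*(j + (-48 + 86)) = (-40 + j)*(j + 38) = (-40 + j)*(38 + j))
-11690/(-46583) + 4533/l(-59) = -11690/(-46583) + 4533/(-1520 + (-59)**2 - 2*(-59)) = -11690*(-1/46583) + 4533/(-1520 + 3481 + 118) = 11690/46583 + 4533/2079 = 11690/46583 + 4533*(1/2079) = 11690/46583 + 1511/693 = 78488083/32282019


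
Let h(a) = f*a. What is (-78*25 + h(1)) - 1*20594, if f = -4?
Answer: -22548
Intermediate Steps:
h(a) = -4*a
(-78*25 + h(1)) - 1*20594 = (-78*25 - 4*1) - 1*20594 = (-1950 - 4) - 20594 = -1954 - 20594 = -22548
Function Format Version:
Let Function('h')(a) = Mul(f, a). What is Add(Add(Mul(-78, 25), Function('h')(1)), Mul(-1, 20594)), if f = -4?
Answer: -22548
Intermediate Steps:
Function('h')(a) = Mul(-4, a)
Add(Add(Mul(-78, 25), Function('h')(1)), Mul(-1, 20594)) = Add(Add(Mul(-78, 25), Mul(-4, 1)), Mul(-1, 20594)) = Add(Add(-1950, -4), -20594) = Add(-1954, -20594) = -22548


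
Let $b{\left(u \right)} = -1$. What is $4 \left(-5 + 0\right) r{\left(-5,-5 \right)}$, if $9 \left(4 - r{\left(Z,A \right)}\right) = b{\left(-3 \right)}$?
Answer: $- \frac{740}{9} \approx -82.222$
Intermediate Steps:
$r{\left(Z,A \right)} = \frac{37}{9}$ ($r{\left(Z,A \right)} = 4 - - \frac{1}{9} = 4 + \frac{1}{9} = \frac{37}{9}$)
$4 \left(-5 + 0\right) r{\left(-5,-5 \right)} = 4 \left(-5 + 0\right) \frac{37}{9} = 4 \left(-5\right) \frac{37}{9} = \left(-20\right) \frac{37}{9} = - \frac{740}{9}$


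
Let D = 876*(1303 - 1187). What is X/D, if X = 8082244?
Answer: 2020561/25404 ≈ 79.537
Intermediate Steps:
D = 101616 (D = 876*116 = 101616)
X/D = 8082244/101616 = 8082244*(1/101616) = 2020561/25404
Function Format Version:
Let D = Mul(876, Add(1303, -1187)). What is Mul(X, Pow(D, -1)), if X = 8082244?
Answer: Rational(2020561, 25404) ≈ 79.537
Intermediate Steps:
D = 101616 (D = Mul(876, 116) = 101616)
Mul(X, Pow(D, -1)) = Mul(8082244, Pow(101616, -1)) = Mul(8082244, Rational(1, 101616)) = Rational(2020561, 25404)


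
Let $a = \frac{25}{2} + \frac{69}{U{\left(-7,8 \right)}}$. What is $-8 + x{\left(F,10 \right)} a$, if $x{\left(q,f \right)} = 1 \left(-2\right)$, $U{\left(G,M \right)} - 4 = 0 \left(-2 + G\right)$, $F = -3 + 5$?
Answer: $- \frac{135}{2} \approx -67.5$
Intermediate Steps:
$F = 2$
$U{\left(G,M \right)} = 4$ ($U{\left(G,M \right)} = 4 + 0 \left(-2 + G\right) = 4 + 0 = 4$)
$x{\left(q,f \right)} = -2$
$a = \frac{119}{4}$ ($a = \frac{25}{2} + \frac{69}{4} = \frac{119}{4} \approx 29.75$)
$-8 + x{\left(F,10 \right)} a = -8 - \frac{119}{2} = - \frac{135}{2}$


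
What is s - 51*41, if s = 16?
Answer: -2075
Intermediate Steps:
s - 51*41 = 16 - 51*41 = 16 - 2091 = -2075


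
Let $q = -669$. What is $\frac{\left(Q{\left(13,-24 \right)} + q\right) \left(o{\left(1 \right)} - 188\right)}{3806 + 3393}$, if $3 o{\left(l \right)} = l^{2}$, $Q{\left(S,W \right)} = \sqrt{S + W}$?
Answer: $\frac{125549}{7199} - \frac{563 i \sqrt{11}}{21597} \approx 17.44 - 0.086459 i$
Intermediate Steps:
$o{\left(l \right)} = \frac{l^{2}}{3}$
$\frac{\left(Q{\left(13,-24 \right)} + q\right) \left(o{\left(1 \right)} - 188\right)}{3806 + 3393} = \frac{\left(\sqrt{13 - 24} - 669\right) \left(\frac{1^{2}}{3} - 188\right)}{3806 + 3393} = \frac{\left(\sqrt{-11} - 669\right) \left(\frac{1}{3} \cdot 1 - 188\right)}{7199} = \frac{\left(i \sqrt{11} - 669\right) \left(\frac{1}{3} - 188\right)}{7199} = \frac{\left(-669 + i \sqrt{11}\right) \left(- \frac{563}{3}\right)}{7199} = \frac{125549 - \frac{563 i \sqrt{11}}{3}}{7199} = \frac{125549}{7199} - \frac{563 i \sqrt{11}}{21597}$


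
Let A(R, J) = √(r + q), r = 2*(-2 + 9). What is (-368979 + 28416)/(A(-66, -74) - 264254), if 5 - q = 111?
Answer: 14999189167/11638362768 + 113521*I*√23/11638362768 ≈ 1.2888 + 4.6779e-5*I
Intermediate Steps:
q = -106 (q = 5 - 1*111 = 5 - 111 = -106)
r = 14 (r = 2*7 = 14)
A(R, J) = 2*I*√23 (A(R, J) = √(14 - 106) = √(-92) = 2*I*√23)
(-368979 + 28416)/(A(-66, -74) - 264254) = (-368979 + 28416)/(2*I*√23 - 264254) = -340563/(-264254 + 2*I*√23)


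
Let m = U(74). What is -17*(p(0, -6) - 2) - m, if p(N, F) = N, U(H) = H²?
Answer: -5442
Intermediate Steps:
m = 5476 (m = 74² = 5476)
-17*(p(0, -6) - 2) - m = -17*(0 - 2) - 1*5476 = -17*(-2) - 5476 = 34 - 5476 = -5442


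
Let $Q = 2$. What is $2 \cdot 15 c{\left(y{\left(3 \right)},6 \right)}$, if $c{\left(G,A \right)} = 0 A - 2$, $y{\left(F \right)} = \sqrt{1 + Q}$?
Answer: $-60$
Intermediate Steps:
$y{\left(F \right)} = \sqrt{3}$ ($y{\left(F \right)} = \sqrt{1 + 2} = \sqrt{3}$)
$c{\left(G,A \right)} = -2$ ($c{\left(G,A \right)} = 0 - 2 = -2$)
$2 \cdot 15 c{\left(y{\left(3 \right)},6 \right)} = 2 \cdot 15 \left(-2\right) = 30 \left(-2\right) = -60$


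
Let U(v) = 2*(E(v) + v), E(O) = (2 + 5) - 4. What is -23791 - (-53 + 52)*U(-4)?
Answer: -23793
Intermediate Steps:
E(O) = 3 (E(O) = 7 - 4 = 3)
U(v) = 6 + 2*v (U(v) = 2*(3 + v) = 6 + 2*v)
-23791 - (-53 + 52)*U(-4) = -23791 - (-53 + 52)*(6 + 2*(-4)) = -23791 - (-1)*(6 - 8) = -23791 - (-1)*(-2) = -23791 - 1*2 = -23791 - 2 = -23793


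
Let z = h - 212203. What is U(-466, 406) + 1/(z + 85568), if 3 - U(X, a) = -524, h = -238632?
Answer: 192495708/365267 ≈ 527.00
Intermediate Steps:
U(X, a) = 527 (U(X, a) = 3 - 1*(-524) = 3 + 524 = 527)
z = -450835 (z = -238632 - 212203 = -450835)
U(-466, 406) + 1/(z + 85568) = 527 + 1/(-450835 + 85568) = 527 + 1/(-365267) = 527 - 1/365267 = 192495708/365267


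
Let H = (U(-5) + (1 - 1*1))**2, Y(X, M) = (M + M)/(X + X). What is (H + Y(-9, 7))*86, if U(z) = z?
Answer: 18748/9 ≈ 2083.1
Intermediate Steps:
Y(X, M) = M/X (Y(X, M) = (2*M)/((2*X)) = (2*M)*(1/(2*X)) = M/X)
H = 25 (H = (-5 + (1 - 1*1))**2 = (-5 + (1 - 1))**2 = (-5 + 0)**2 = (-5)**2 = 25)
(H + Y(-9, 7))*86 = (25 + 7/(-9))*86 = (25 + 7*(-1/9))*86 = (25 - 7/9)*86 = (218/9)*86 = 18748/9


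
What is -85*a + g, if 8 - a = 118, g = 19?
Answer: 9369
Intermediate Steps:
a = -110 (a = 8 - 1*118 = 8 - 118 = -110)
-85*a + g = -85*(-110) + 19 = 9350 + 19 = 9369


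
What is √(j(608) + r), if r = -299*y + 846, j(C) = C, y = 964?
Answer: I*√286782 ≈ 535.52*I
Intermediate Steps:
r = -287390 (r = -299*964 + 846 = -288236 + 846 = -287390)
√(j(608) + r) = √(608 - 287390) = √(-286782) = I*√286782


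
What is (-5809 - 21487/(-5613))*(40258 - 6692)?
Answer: -1093728977380/5613 ≈ -1.9486e+8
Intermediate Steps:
(-5809 - 21487/(-5613))*(40258 - 6692) = (-5809 - 21487*(-1/5613))*33566 = (-5809 + 21487/5613)*33566 = -32584430/5613*33566 = -1093728977380/5613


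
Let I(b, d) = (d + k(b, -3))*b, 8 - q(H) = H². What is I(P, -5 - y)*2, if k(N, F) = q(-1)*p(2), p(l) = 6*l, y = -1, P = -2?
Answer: -320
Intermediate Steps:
q(H) = 8 - H²
k(N, F) = 84 (k(N, F) = (8 - 1*(-1)²)*(6*2) = (8 - 1*1)*12 = (8 - 1)*12 = 7*12 = 84)
I(b, d) = b*(84 + d) (I(b, d) = (d + 84)*b = (84 + d)*b = b*(84 + d))
I(P, -5 - y)*2 = -2*(84 + (-5 - 1*(-1)))*2 = -2*(84 + (-5 + 1))*2 = -2*(84 - 4)*2 = -2*80*2 = -160*2 = -320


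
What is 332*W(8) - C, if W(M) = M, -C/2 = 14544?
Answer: 31744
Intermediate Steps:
C = -29088 (C = -2*14544 = -29088)
332*W(8) - C = 332*8 - 1*(-29088) = 2656 + 29088 = 31744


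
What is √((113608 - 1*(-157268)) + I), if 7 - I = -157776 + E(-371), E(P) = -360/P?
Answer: √59000919859/371 ≈ 654.72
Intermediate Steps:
I = 58537133/371 (I = 7 - (-157776 - 360/(-371)) = 7 - (-157776 - 360*(-1/371)) = 7 - (-157776 + 360/371) = 7 - 1*(-58534536/371) = 7 + 58534536/371 = 58537133/371 ≈ 1.5778e+5)
√((113608 - 1*(-157268)) + I) = √((113608 - 1*(-157268)) + 58537133/371) = √((113608 + 157268) + 58537133/371) = √(270876 + 58537133/371) = √(159032129/371) = √59000919859/371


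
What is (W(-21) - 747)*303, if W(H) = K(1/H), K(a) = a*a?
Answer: -33272026/147 ≈ -2.2634e+5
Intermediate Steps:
K(a) = a**2
W(H) = H**(-2) (W(H) = (1/H)**2 = H**(-2))
(W(-21) - 747)*303 = ((-21)**(-2) - 747)*303 = (1/441 - 747)*303 = -329426/441*303 = -33272026/147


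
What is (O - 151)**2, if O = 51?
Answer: 10000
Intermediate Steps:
(O - 151)**2 = (51 - 151)**2 = (-100)**2 = 10000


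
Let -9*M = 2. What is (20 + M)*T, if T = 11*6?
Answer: 3916/3 ≈ 1305.3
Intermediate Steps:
M = -2/9 (M = -⅑*2 = -2/9 ≈ -0.22222)
T = 66
(20 + M)*T = (20 - 2/9)*66 = (178/9)*66 = 3916/3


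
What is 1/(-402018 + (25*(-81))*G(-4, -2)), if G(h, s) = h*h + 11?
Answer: -1/456693 ≈ -2.1897e-6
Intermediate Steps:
G(h, s) = 11 + h² (G(h, s) = h² + 11 = 11 + h²)
1/(-402018 + (25*(-81))*G(-4, -2)) = 1/(-402018 + (25*(-81))*(11 + (-4)²)) = 1/(-402018 - 2025*(11 + 16)) = 1/(-402018 - 2025*27) = 1/(-402018 - 54675) = 1/(-456693) = -1/456693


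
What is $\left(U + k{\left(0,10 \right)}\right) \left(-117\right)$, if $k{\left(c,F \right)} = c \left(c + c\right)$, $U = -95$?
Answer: $11115$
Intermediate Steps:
$k{\left(c,F \right)} = 2 c^{2}$ ($k{\left(c,F \right)} = c 2 c = 2 c^{2}$)
$\left(U + k{\left(0,10 \right)}\right) \left(-117\right) = \left(-95 + 2 \cdot 0^{2}\right) \left(-117\right) = \left(-95 + 2 \cdot 0\right) \left(-117\right) = \left(-95 + 0\right) \left(-117\right) = \left(-95\right) \left(-117\right) = 11115$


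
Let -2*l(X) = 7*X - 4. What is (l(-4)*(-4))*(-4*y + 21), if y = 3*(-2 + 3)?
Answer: -576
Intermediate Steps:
y = 3 (y = 3*1 = 3)
l(X) = 2 - 7*X/2 (l(X) = -(7*X - 4)/2 = -(-4 + 7*X)/2 = 2 - 7*X/2)
(l(-4)*(-4))*(-4*y + 21) = ((2 - 7/2*(-4))*(-4))*(-4*3 + 21) = ((2 + 14)*(-4))*(-12 + 21) = (16*(-4))*9 = -64*9 = -576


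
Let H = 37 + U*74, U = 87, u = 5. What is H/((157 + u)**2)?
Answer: 6475/26244 ≈ 0.24672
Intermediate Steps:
H = 6475 (H = 37 + 87*74 = 37 + 6438 = 6475)
H/((157 + u)**2) = 6475/((157 + 5)**2) = 6475/(162**2) = 6475/26244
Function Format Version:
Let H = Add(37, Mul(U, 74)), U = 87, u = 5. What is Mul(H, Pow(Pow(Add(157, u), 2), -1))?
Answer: Rational(6475, 26244) ≈ 0.24672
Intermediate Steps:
H = 6475 (H = Add(37, Mul(87, 74)) = Add(37, 6438) = 6475)
Mul(H, Pow(Pow(Add(157, u), 2), -1)) = Mul(6475, Pow(Pow(Add(157, 5), 2), -1)) = Mul(6475, Pow(Pow(162, 2), -1)) = Mul(6475, Pow(26244, -1)) = Mul(6475, Rational(1, 26244)) = Rational(6475, 26244)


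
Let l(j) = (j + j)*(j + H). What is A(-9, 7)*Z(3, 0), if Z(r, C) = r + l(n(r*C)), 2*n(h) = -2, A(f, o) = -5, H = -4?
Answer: -65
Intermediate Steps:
n(h) = -1 (n(h) = (½)*(-2) = -1)
l(j) = 2*j*(-4 + j) (l(j) = (j + j)*(j - 4) = (2*j)*(-4 + j) = 2*j*(-4 + j))
Z(r, C) = 10 + r (Z(r, C) = r + 2*(-1)*(-4 - 1) = r + 2*(-1)*(-5) = r + 10 = 10 + r)
A(-9, 7)*Z(3, 0) = -5*(10 + 3) = -5*13 = -65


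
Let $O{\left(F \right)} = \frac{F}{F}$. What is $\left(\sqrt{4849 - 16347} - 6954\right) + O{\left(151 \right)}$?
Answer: $-6953 + i \sqrt{11498} \approx -6953.0 + 107.23 i$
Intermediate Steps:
$O{\left(F \right)} = 1$
$\left(\sqrt{4849 - 16347} - 6954\right) + O{\left(151 \right)} = \left(\sqrt{4849 - 16347} - 6954\right) + 1 = \left(\sqrt{-11498} - 6954\right) + 1 = \left(i \sqrt{11498} - 6954\right) + 1 = \left(-6954 + i \sqrt{11498}\right) + 1 = -6953 + i \sqrt{11498}$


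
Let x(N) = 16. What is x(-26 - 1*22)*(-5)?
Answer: -80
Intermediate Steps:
x(-26 - 1*22)*(-5) = 16*(-5) = -80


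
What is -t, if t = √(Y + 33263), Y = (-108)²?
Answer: -√44927 ≈ -211.96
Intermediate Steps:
Y = 11664
t = √44927 (t = √(11664 + 33263) = √44927 ≈ 211.96)
-t = -√44927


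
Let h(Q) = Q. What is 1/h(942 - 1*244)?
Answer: 1/698 ≈ 0.0014327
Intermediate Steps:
1/h(942 - 1*244) = 1/(942 - 1*244) = 1/(942 - 244) = 1/698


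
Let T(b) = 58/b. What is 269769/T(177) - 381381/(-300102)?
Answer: 108557775982/131863 ≈ 8.2326e+5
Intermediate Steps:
269769/T(177) - 381381/(-300102) = 269769/((58/177)) - 381381/(-300102) = 269769/((58*(1/177))) - 381381*(-1/300102) = 269769/(58/177) + 11557/9094 = 269769*(177/58) + 11557/9094 = 47749113/58 + 11557/9094 = 108557775982/131863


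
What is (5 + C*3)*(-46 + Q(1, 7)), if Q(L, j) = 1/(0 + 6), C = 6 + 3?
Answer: -4400/3 ≈ -1466.7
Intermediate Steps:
C = 9
Q(L, j) = ⅙ (Q(L, j) = 1/6 = ⅙)
(5 + C*3)*(-46 + Q(1, 7)) = (5 + 9*3)*(-46 + ⅙) = (5 + 27)*(-275/6) = 32*(-275/6) = -4400/3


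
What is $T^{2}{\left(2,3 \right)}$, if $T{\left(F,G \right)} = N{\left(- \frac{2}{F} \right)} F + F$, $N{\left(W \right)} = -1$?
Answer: $0$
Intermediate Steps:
$T{\left(F,G \right)} = 0$ ($T{\left(F,G \right)} = - F + F = 0$)
$T^{2}{\left(2,3 \right)} = 0^{2} = 0$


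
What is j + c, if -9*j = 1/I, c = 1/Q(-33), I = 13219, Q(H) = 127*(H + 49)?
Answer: 116939/241749072 ≈ 0.00048372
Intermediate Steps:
Q(H) = 6223 + 127*H (Q(H) = 127*(49 + H) = 6223 + 127*H)
c = 1/2032 (c = 1/(6223 + 127*(-33)) = 1/(6223 - 4191) = 1/2032 ≈ 0.00049213)
j = -1/118971 (j = -1/9/13219 = -1/9*1/13219 = -1/118971 ≈ -8.4054e-6)
j + c = -1/118971 + 1/2032 = 116939/241749072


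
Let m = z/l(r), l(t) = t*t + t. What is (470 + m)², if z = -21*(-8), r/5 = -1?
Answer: 5721664/25 ≈ 2.2887e+5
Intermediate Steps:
r = -5 (r = 5*(-1) = -5)
z = 168
l(t) = t + t² (l(t) = t² + t = t + t²)
m = 42/5 (m = 168/((-5*(1 - 5))) = 168/((-5*(-4))) = 168/20 = 168*(1/20) = 42/5 ≈ 8.4000)
(470 + m)² = (470 + 42/5)² = (2392/5)² = 5721664/25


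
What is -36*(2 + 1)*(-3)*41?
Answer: 13284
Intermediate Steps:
-36*(2 + 1)*(-3)*41 = -108*(-3)*41 = -36*(-9)*41 = 324*41 = 13284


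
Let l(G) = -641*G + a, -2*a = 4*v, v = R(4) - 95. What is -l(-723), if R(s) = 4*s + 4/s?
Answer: -463599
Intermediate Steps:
v = -78 (v = (4*4 + 4/4) - 95 = (16 + 4*(¼)) - 95 = (16 + 1) - 95 = 17 - 95 = -78)
a = 156 (a = -2*(-78) = -½*(-312) = 156)
l(G) = 156 - 641*G (l(G) = -641*G + 156 = 156 - 641*G)
-l(-723) = -(156 - 641*(-723)) = -(156 + 463443) = -1*463599 = -463599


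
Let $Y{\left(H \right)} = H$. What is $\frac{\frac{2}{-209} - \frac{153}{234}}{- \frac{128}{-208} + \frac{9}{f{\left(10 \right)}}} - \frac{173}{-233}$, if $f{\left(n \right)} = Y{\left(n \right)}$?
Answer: $\frac{2923104}{9593309} \approx 0.3047$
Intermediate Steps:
$f{\left(n \right)} = n$
$\frac{\frac{2}{-209} - \frac{153}{234}}{- \frac{128}{-208} + \frac{9}{f{\left(10 \right)}}} - \frac{173}{-233} = \frac{\frac{2}{-209} - \frac{153}{234}}{- \frac{128}{-208} + \frac{9}{10}} - \frac{173}{-233} = \frac{2 \left(- \frac{1}{209}\right) - \frac{17}{26}}{\left(-128\right) \left(- \frac{1}{208}\right) + 9 \cdot \frac{1}{10}} - - \frac{173}{233} = \frac{- \frac{2}{209} - \frac{17}{26}}{\frac{8}{13} + \frac{9}{10}} + \frac{173}{233} = - \frac{3605}{5434 \cdot \frac{197}{130}} + \frac{173}{233} = \left(- \frac{3605}{5434}\right) \frac{130}{197} + \frac{173}{233} = - \frac{18025}{41173} + \frac{173}{233} = \frac{2923104}{9593309}$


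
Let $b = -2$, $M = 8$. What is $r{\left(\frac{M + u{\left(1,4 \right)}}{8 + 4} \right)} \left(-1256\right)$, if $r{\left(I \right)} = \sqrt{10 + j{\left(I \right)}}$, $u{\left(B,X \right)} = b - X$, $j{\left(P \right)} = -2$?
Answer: $- 2512 \sqrt{2} \approx -3552.5$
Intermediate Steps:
$u{\left(B,X \right)} = -2 - X$
$r{\left(I \right)} = 2 \sqrt{2}$ ($r{\left(I \right)} = \sqrt{10 - 2} = \sqrt{8} = 2 \sqrt{2}$)
$r{\left(\frac{M + u{\left(1,4 \right)}}{8 + 4} \right)} \left(-1256\right) = 2 \sqrt{2} \left(-1256\right) = - 2512 \sqrt{2}$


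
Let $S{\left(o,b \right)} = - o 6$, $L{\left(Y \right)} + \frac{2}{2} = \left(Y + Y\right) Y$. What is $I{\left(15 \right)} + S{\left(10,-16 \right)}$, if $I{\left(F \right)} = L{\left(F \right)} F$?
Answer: $6675$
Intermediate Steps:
$L{\left(Y \right)} = -1 + 2 Y^{2}$ ($L{\left(Y \right)} = -1 + \left(Y + Y\right) Y = -1 + 2 Y Y = -1 + 2 Y^{2}$)
$S{\left(o,b \right)} = - 6 o$
$I{\left(F \right)} = F \left(-1 + 2 F^{2}\right)$ ($I{\left(F \right)} = \left(-1 + 2 F^{2}\right) F = F \left(-1 + 2 F^{2}\right)$)
$I{\left(15 \right)} + S{\left(10,-16 \right)} = \left(\left(-1\right) 15 + 2 \cdot 15^{3}\right) - 60 = \left(-15 + 2 \cdot 3375\right) - 60 = \left(-15 + 6750\right) - 60 = 6735 - 60 = 6675$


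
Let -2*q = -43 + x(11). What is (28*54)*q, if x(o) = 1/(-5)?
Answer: 163296/5 ≈ 32659.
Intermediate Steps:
x(o) = -1/5
q = 108/5 (q = -(-43 - 1/5)/2 = -1/2*(-216/5) = 108/5 ≈ 21.600)
(28*54)*q = (28*54)*(108/5) = 1512*(108/5) = 163296/5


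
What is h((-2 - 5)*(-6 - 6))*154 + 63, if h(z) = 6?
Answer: 987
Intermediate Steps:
h((-2 - 5)*(-6 - 6))*154 + 63 = 6*154 + 63 = 924 + 63 = 987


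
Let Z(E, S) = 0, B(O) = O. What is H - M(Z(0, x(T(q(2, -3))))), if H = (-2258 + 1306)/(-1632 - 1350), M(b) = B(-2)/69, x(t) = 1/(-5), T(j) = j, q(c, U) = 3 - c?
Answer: 1706/4899 ≈ 0.34823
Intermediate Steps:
x(t) = -⅕
M(b) = -2/69
H = 68/213 (H = -952/(-2982) = -952*(-1/2982) = 68/213 ≈ 0.31925)
H - M(Z(0, x(T(q(2, -3))))) = 68/213 - 1*(-2/69) = 68/213 + 2/69 = 1706/4899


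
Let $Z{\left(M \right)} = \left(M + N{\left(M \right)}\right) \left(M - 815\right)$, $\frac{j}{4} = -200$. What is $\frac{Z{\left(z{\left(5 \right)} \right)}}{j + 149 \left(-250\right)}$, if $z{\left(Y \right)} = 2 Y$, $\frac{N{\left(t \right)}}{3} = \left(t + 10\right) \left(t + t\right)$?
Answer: $\frac{19481}{761} \approx 25.599$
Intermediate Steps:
$j = -800$ ($j = 4 \left(-200\right) = -800$)
$N{\left(t \right)} = 6 t \left(10 + t\right)$ ($N{\left(t \right)} = 3 \left(t + 10\right) \left(t + t\right) = 3 \left(10 + t\right) 2 t = 3 \cdot 2 t \left(10 + t\right) = 6 t \left(10 + t\right)$)
$Z{\left(M \right)} = \left(-815 + M\right) \left(M + 6 M \left(10 + M\right)\right)$ ($Z{\left(M \right)} = \left(M + 6 M \left(10 + M\right)\right) \left(M - 815\right) = \left(M + 6 M \left(10 + M\right)\right) \left(-815 + M\right) = \left(-815 + M\right) \left(M + 6 M \left(10 + M\right)\right)$)
$\frac{Z{\left(z{\left(5 \right)} \right)}}{j + 149 \left(-250\right)} = \frac{2 \cdot 5 \left(-49715 - 4829 \cdot 2 \cdot 5 + 6 \left(2 \cdot 5\right)^{2}\right)}{-800 + 149 \left(-250\right)} = \frac{10 \left(-49715 - 48290 + 6 \cdot 10^{2}\right)}{-800 - 37250} = \frac{10 \left(-49715 - 48290 + 6 \cdot 100\right)}{-38050} = 10 \left(-49715 - 48290 + 600\right) \left(- \frac{1}{38050}\right) = 10 \left(-97405\right) \left(- \frac{1}{38050}\right) = \left(-974050\right) \left(- \frac{1}{38050}\right) = \frac{19481}{761}$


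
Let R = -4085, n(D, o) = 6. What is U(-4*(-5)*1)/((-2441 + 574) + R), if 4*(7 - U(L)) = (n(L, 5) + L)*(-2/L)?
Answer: -51/39680 ≈ -0.0012853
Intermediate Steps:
U(L) = 7 + (6 + L)/(2*L) (U(L) = 7 - (6 + L)*(-2/L)/4 = 7 - (-1)*(6 + L)/(2*L) = 7 + (6 + L)/(2*L))
U(-4*(-5)*1)/((-2441 + 574) + R) = (15/2 + 3/((-4*(-5)*1)))/((-2441 + 574) - 4085) = (15/2 + 3/((20*1)))/(-1867 - 4085) = (15/2 + 3/20)/(-5952) = (15/2 + 3*(1/20))*(-1/5952) = (15/2 + 3/20)*(-1/5952) = (153/20)*(-1/5952) = -51/39680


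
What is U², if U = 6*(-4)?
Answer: 576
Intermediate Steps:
U = -24
U² = (-24)² = 576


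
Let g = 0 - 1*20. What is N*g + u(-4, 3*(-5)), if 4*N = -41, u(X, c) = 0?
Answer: 205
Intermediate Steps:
g = -20 (g = 0 - 20 = -20)
N = -41/4 (N = (¼)*(-41) = -41/4 ≈ -10.250)
N*g + u(-4, 3*(-5)) = -41/4*(-20) + 0 = 205 + 0 = 205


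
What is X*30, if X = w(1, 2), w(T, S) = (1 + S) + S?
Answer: 150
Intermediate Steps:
w(T, S) = 1 + 2*S
X = 5 (X = 1 + 2*2 = 1 + 4 = 5)
X*30 = 5*30 = 150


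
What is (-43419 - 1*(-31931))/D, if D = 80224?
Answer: -359/2507 ≈ -0.14320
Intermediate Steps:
(-43419 - 1*(-31931))/D = (-43419 - 1*(-31931))/80224 = (-43419 + 31931)*(1/80224) = -11488*1/80224 = -359/2507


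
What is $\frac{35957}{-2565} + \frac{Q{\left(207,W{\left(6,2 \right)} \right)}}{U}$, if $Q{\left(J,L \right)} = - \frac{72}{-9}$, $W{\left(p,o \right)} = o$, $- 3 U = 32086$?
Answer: $- \frac{576888931}{41150295} \approx -14.019$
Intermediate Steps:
$U = - \frac{32086}{3}$ ($U = \left(- \frac{1}{3}\right) 32086 = - \frac{32086}{3} \approx -10695.0$)
$Q{\left(J,L \right)} = 8$ ($Q{\left(J,L \right)} = \left(-72\right) \left(- \frac{1}{9}\right) = 8$)
$\frac{35957}{-2565} + \frac{Q{\left(207,W{\left(6,2 \right)} \right)}}{U} = \frac{35957}{-2565} + \frac{8}{- \frac{32086}{3}} = 35957 \left(- \frac{1}{2565}\right) + 8 \left(- \frac{3}{32086}\right) = - \frac{35957}{2565} - \frac{12}{16043} = - \frac{576888931}{41150295}$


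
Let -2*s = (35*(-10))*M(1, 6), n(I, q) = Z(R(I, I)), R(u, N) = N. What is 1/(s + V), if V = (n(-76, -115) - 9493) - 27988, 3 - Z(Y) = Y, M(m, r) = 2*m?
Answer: -1/37052 ≈ -2.6989e-5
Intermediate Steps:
Z(Y) = 3 - Y
n(I, q) = 3 - I
s = 350 (s = -35*(-10)*2*1/2 = -(-175)*2 = -½*(-700) = 350)
V = -37402 (V = ((3 - 1*(-76)) - 9493) - 27988 = ((3 + 76) - 9493) - 27988 = (79 - 9493) - 27988 = -9414 - 27988 = -37402)
1/(s + V) = 1/(350 - 37402) = 1/(-37052) = -1/37052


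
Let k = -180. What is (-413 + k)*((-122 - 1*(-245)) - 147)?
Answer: 14232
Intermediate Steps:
(-413 + k)*((-122 - 1*(-245)) - 147) = (-413 - 180)*((-122 - 1*(-245)) - 147) = -593*((-122 + 245) - 147) = -593*(123 - 147) = -593*(-24) = 14232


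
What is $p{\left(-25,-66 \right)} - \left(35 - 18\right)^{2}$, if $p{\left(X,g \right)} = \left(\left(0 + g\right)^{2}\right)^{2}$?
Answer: $18974447$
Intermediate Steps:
$p{\left(X,g \right)} = g^{4}$ ($p{\left(X,g \right)} = \left(g^{2}\right)^{2} = g^{4}$)
$p{\left(-25,-66 \right)} - \left(35 - 18\right)^{2} = \left(-66\right)^{4} - \left(35 - 18\right)^{2} = 18974736 - 17^{2} = 18974736 - 289 = 18974447$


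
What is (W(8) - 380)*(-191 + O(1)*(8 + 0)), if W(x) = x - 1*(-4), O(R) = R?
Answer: 67344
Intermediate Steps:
W(x) = 4 + x (W(x) = x + 4 = 4 + x)
(W(8) - 380)*(-191 + O(1)*(8 + 0)) = ((4 + 8) - 380)*(-191 + 1*(8 + 0)) = (12 - 380)*(-191 + 1*8) = -368*(-191 + 8) = -368*(-183) = 67344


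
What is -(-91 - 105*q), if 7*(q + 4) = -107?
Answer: -1934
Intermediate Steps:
q = -135/7 (q = -4 + (⅐)*(-107) = -4 - 107/7 = -135/7 ≈ -19.286)
-(-91 - 105*q) = -(-91 - 105*(-135/7)) = -(-91 + 2025) = -1*1934 = -1934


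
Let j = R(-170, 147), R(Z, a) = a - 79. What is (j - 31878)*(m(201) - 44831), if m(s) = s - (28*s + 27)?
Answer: 1599565850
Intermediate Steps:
R(Z, a) = -79 + a
j = 68 (j = -79 + 147 = 68)
m(s) = -27 - 27*s (m(s) = s - (27 + 28*s) = s + (-27 - 28*s) = -27 - 27*s)
(j - 31878)*(m(201) - 44831) = (68 - 31878)*((-27 - 27*201) - 44831) = -31810*((-27 - 5427) - 44831) = -31810*(-5454 - 44831) = -31810*(-50285) = 1599565850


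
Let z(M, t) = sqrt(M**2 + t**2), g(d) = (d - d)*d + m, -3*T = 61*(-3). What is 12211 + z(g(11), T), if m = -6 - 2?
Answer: 12211 + sqrt(3785) ≈ 12273.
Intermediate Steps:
T = 61 (T = -61*(-3)/3 = -1/3*(-183) = 61)
m = -8
g(d) = -8 (g(d) = (d - d)*d - 8 = 0*d - 8 = 0 - 8 = -8)
12211 + z(g(11), T) = 12211 + sqrt((-8)**2 + 61**2) = 12211 + sqrt(64 + 3721) = 12211 + sqrt(3785)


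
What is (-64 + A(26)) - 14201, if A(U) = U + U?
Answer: -14213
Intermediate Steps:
A(U) = 2*U
(-64 + A(26)) - 14201 = (-64 + 2*26) - 14201 = (-64 + 52) - 14201 = -12 - 14201 = -14213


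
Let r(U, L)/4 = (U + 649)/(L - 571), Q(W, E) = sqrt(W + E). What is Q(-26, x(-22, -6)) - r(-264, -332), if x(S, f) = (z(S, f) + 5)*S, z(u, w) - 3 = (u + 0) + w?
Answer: 220/129 + 3*sqrt(46) ≈ 22.052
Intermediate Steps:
z(u, w) = 3 + u + w (z(u, w) = 3 + ((u + 0) + w) = 3 + (u + w) = 3 + u + w)
x(S, f) = S*(8 + S + f) (x(S, f) = ((3 + S + f) + 5)*S = (8 + S + f)*S = S*(8 + S + f))
Q(W, E) = sqrt(E + W)
r(U, L) = 4*(649 + U)/(-571 + L) (r(U, L) = 4*((U + 649)/(L - 571)) = 4*((649 + U)/(-571 + L)) = 4*(649 + U)/(-571 + L))
Q(-26, x(-22, -6)) - r(-264, -332) = sqrt(-22*(8 - 22 - 6) - 26) - 4*(649 - 264)/(-571 - 332) = sqrt(-22*(-20) - 26) - 4*385/(-903) = sqrt(440 - 26) - 4*(-1)*385/903 = sqrt(414) - 1*(-220/129) = 3*sqrt(46) + 220/129 = 220/129 + 3*sqrt(46)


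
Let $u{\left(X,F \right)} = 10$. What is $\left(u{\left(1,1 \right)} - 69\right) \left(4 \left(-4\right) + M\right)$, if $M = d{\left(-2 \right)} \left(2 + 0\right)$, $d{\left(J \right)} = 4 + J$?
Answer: $708$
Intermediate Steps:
$M = 4$ ($M = \left(4 - 2\right) \left(2 + 0\right) = 2 \cdot 2 = 4$)
$\left(u{\left(1,1 \right)} - 69\right) \left(4 \left(-4\right) + M\right) = \left(10 - 69\right) \left(4 \left(-4\right) + 4\right) = - 59 \left(-16 + 4\right) = \left(-59\right) \left(-12\right) = 708$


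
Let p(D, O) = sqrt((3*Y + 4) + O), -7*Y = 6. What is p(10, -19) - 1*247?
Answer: -247 + I*sqrt(861)/7 ≈ -247.0 + 4.1918*I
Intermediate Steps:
Y = -6/7 (Y = -1/7*6 = -6/7 ≈ -0.85714)
p(D, O) = sqrt(10/7 + O) (p(D, O) = sqrt((3*(-6/7) + 4) + O) = sqrt((-18/7 + 4) + O) = sqrt(10/7 + O))
p(10, -19) - 1*247 = sqrt(70 + 49*(-19))/7 - 1*247 = sqrt(70 - 931)/7 - 247 = sqrt(-861)/7 - 247 = (I*sqrt(861))/7 - 247 = I*sqrt(861)/7 - 247 = -247 + I*sqrt(861)/7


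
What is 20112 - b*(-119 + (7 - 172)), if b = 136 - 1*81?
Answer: 35732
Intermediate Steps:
b = 55 (b = 136 - 81 = 55)
20112 - b*(-119 + (7 - 172)) = 20112 - 55*(-119 + (7 - 172)) = 20112 - 55*(-119 - 165) = 20112 - 55*(-284) = 20112 - 1*(-15620) = 20112 + 15620 = 35732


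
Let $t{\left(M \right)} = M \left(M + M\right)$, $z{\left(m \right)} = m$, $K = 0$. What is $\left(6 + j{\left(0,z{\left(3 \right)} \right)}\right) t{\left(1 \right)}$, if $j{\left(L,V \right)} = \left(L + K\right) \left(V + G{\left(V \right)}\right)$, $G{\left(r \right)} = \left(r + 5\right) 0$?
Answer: $12$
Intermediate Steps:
$G{\left(r \right)} = 0$ ($G{\left(r \right)} = \left(5 + r\right) 0 = 0$)
$j{\left(L,V \right)} = L V$ ($j{\left(L,V \right)} = \left(L + 0\right) \left(V + 0\right) = L V$)
$t{\left(M \right)} = 2 M^{2}$ ($t{\left(M \right)} = M 2 M = 2 M^{2}$)
$\left(6 + j{\left(0,z{\left(3 \right)} \right)}\right) t{\left(1 \right)} = \left(6 + 0 \cdot 3\right) 2 \cdot 1^{2} = \left(6 + 0\right) 2 \cdot 1 = 6 \cdot 2 = 12$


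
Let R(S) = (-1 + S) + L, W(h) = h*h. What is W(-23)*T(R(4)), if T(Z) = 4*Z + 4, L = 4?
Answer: 16928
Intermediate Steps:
W(h) = h**2
R(S) = 3 + S (R(S) = (-1 + S) + 4 = 3 + S)
T(Z) = 4 + 4*Z
W(-23)*T(R(4)) = (-23)**2*(4 + 4*(3 + 4)) = 529*(4 + 4*7) = 529*(4 + 28) = 529*32 = 16928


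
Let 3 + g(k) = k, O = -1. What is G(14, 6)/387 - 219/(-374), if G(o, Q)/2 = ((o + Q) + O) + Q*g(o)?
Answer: 148333/144738 ≈ 1.0248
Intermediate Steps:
g(k) = -3 + k
G(o, Q) = -2 + 2*Q + 2*o + 2*Q*(-3 + o) (G(o, Q) = 2*(((o + Q) - 1) + Q*(-3 + o)) = 2*(((Q + o) - 1) + Q*(-3 + o)) = 2*((-1 + Q + o) + Q*(-3 + o)) = 2*(-1 + Q + o + Q*(-3 + o)) = -2 + 2*Q + 2*o + 2*Q*(-3 + o))
G(14, 6)/387 - 219/(-374) = (-2 + 2*6 + 2*14 + 2*6*(-3 + 14))/387 - 219/(-374) = (-2 + 12 + 28 + 2*6*11)*(1/387) - 219*(-1/374) = (-2 + 12 + 28 + 132)*(1/387) + 219/374 = 170*(1/387) + 219/374 = 170/387 + 219/374 = 148333/144738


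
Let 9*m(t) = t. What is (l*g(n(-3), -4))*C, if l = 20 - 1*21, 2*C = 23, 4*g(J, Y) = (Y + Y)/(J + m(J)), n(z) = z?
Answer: -69/10 ≈ -6.9000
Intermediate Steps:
m(t) = t/9
g(J, Y) = 9*Y/(20*J) (g(J, Y) = ((Y + Y)/(J + J/9))/4 = ((2*Y)/((10*J/9)))/4 = ((2*Y)*(9/(10*J)))/4 = (9*Y/(5*J))/4 = 9*Y/(20*J))
C = 23/2 (C = (1/2)*23 = 23/2 ≈ 11.500)
l = -1 (l = 20 - 21 = -1)
(l*g(n(-3), -4))*C = -9*(-4)/(20*(-3))*(23/2) = -9*(-4)*(-1)/(20*3)*(23/2) = -1*3/5*(23/2) = -3/5*23/2 = -69/10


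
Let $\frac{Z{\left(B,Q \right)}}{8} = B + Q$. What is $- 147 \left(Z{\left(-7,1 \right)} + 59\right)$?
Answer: $-1617$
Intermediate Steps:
$Z{\left(B,Q \right)} = 8 B + 8 Q$ ($Z{\left(B,Q \right)} = 8 \left(B + Q\right) = 8 B + 8 Q$)
$- 147 \left(Z{\left(-7,1 \right)} + 59\right) = - 147 \left(\left(8 \left(-7\right) + 8 \cdot 1\right) + 59\right) = - 147 \left(\left(-56 + 8\right) + 59\right) = - 147 \left(-48 + 59\right) = \left(-147\right) 11 = -1617$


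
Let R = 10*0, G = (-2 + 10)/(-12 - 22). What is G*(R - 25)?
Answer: 100/17 ≈ 5.8824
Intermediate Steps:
G = -4/17 (G = 8/(-34) = 8*(-1/34) = -4/17 ≈ -0.23529)
R = 0
G*(R - 25) = -4*(0 - 25)/17 = -4/17*(-25) = 100/17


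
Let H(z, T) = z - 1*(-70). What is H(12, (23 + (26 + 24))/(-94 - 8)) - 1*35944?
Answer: -35862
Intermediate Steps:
H(z, T) = 70 + z (H(z, T) = z + 70 = 70 + z)
H(12, (23 + (26 + 24))/(-94 - 8)) - 1*35944 = (70 + 12) - 1*35944 = 82 - 35944 = -35862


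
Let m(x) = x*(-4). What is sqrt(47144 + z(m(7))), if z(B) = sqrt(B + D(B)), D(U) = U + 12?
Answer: sqrt(47144 + 2*I*sqrt(11)) ≈ 217.13 + 0.015*I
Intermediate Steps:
m(x) = -4*x
D(U) = 12 + U
z(B) = sqrt(12 + 2*B) (z(B) = sqrt(B + (12 + B)) = sqrt(12 + 2*B))
sqrt(47144 + z(m(7))) = sqrt(47144 + sqrt(12 + 2*(-4*7))) = sqrt(47144 + sqrt(12 + 2*(-28))) = sqrt(47144 + sqrt(12 - 56)) = sqrt(47144 + sqrt(-44)) = sqrt(47144 + 2*I*sqrt(11))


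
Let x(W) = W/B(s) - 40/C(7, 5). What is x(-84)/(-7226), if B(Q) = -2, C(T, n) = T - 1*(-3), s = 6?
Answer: -19/3613 ≈ -0.0052588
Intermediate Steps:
C(T, n) = 3 + T (C(T, n) = T + 3 = 3 + T)
x(W) = -4 - W/2 (x(W) = W/(-2) - 40/(3 + 7) = W*(-½) - 40/10 = -W/2 - 40*⅒ = -W/2 - 4 = -4 - W/2)
x(-84)/(-7226) = (-4 - ½*(-84))/(-7226) = (-4 + 42)*(-1/7226) = 38*(-1/7226) = -19/3613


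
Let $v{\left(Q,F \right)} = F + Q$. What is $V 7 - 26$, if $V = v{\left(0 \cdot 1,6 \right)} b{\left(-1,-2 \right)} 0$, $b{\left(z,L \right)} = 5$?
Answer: $-26$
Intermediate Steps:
$V = 0$ ($V = \left(6 + 0 \cdot 1\right) 5 \cdot 0 = \left(6 + 0\right) 5 \cdot 0 = 6 \cdot 5 \cdot 0 = 30 \cdot 0 = 0$)
$V 7 - 26 = 0 \cdot 7 - 26 = 0 - 26 = -26$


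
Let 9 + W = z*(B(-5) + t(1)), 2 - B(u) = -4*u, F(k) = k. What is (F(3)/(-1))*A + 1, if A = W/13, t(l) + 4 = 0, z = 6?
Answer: 436/13 ≈ 33.538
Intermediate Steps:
B(u) = 2 + 4*u (B(u) = 2 - (-4)*u = 2 + 4*u)
t(l) = -4 (t(l) = -4 + 0 = -4)
W = -141 (W = -9 + 6*((2 + 4*(-5)) - 4) = -9 + 6*((2 - 20) - 4) = -9 + 6*(-18 - 4) = -9 + 6*(-22) = -9 - 132 = -141)
A = -141/13 ≈ -10.846
(F(3)/(-1))*A + 1 = (3/(-1))*(-141/13) + 1 = (3*(-1))*(-141/13) + 1 = -3*(-141/13) + 1 = 423/13 + 1 = 436/13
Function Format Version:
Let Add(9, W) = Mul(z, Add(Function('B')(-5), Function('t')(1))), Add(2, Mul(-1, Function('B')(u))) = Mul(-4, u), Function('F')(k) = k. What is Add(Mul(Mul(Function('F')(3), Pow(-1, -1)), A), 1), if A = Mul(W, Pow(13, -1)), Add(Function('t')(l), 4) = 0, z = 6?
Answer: Rational(436, 13) ≈ 33.538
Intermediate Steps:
Function('B')(u) = Add(2, Mul(4, u)) (Function('B')(u) = Add(2, Mul(-1, Mul(-4, u))) = Add(2, Mul(4, u)))
Function('t')(l) = -4 (Function('t')(l) = Add(-4, 0) = -4)
W = -141 (W = Add(-9, Mul(6, Add(Add(2, Mul(4, -5)), -4))) = Add(-9, Mul(6, Add(Add(2, -20), -4))) = Add(-9, Mul(6, Add(-18, -4))) = Add(-9, Mul(6, -22)) = Add(-9, -132) = -141)
A = Rational(-141, 13) (A = Mul(-141, Pow(13, -1)) = Mul(-141, Rational(1, 13)) = Rational(-141, 13) ≈ -10.846)
Add(Mul(Mul(Function('F')(3), Pow(-1, -1)), A), 1) = Add(Mul(Mul(3, Pow(-1, -1)), Rational(-141, 13)), 1) = Add(Mul(Mul(3, -1), Rational(-141, 13)), 1) = Add(Mul(-3, Rational(-141, 13)), 1) = Add(Rational(423, 13), 1) = Rational(436, 13)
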